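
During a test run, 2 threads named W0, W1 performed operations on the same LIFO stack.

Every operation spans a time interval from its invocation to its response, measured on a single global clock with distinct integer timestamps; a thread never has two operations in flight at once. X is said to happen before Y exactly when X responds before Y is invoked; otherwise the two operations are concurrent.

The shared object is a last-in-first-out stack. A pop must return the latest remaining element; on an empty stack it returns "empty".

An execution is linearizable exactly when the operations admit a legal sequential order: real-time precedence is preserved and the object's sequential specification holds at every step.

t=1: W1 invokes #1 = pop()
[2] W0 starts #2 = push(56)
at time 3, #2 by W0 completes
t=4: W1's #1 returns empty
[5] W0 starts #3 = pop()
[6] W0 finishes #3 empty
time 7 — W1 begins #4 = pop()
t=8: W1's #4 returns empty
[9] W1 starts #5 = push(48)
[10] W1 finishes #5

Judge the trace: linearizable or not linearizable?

not linearizable

already the first 6 events (up to #3's response at time 6) admit no linearization; the first 5 still do
all 2 real-time-respecting orders fail — 3 completed LIFO stack operations, no legal replay
e.g. #1, #2, #3: illegal at step 3, since #3 pop() → empty cannot apply there
e.g. #2, #1, #3: illegal at step 2, since #1 pop() → empty cannot apply there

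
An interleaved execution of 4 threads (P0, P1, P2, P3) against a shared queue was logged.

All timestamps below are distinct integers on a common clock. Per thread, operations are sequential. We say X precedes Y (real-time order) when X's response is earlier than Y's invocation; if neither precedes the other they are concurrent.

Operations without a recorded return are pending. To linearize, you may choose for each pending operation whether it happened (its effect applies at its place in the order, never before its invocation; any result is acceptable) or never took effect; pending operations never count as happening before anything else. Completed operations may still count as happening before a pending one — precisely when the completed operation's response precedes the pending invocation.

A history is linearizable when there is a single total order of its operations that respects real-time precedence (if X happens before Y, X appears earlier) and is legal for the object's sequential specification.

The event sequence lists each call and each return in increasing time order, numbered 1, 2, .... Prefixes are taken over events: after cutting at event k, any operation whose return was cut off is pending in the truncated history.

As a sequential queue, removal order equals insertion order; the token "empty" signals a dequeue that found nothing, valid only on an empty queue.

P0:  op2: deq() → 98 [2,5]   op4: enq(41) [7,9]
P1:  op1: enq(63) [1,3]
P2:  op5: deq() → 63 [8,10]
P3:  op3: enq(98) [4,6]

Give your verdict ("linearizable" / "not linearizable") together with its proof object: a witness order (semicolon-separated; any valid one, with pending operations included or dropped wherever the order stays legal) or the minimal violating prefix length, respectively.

events 1..4 are fine; event 5 — the response of op2 at time 5 — makes the prefix non-linearizable
real-time-consistent orders of the 2 completed operations: 2 — all fail the queue replay
include/drop combinations of the 1 pending operation (op3) were all tried; none helps
for example op1, op2 (pending dropped) fails at step 2: op2 deq() → 98 is not legal there
for example op2, op1 (pending dropped) fails at step 1: op2 deq() → 98 is not legal there

not linearizable — minimal violating prefix: 5 events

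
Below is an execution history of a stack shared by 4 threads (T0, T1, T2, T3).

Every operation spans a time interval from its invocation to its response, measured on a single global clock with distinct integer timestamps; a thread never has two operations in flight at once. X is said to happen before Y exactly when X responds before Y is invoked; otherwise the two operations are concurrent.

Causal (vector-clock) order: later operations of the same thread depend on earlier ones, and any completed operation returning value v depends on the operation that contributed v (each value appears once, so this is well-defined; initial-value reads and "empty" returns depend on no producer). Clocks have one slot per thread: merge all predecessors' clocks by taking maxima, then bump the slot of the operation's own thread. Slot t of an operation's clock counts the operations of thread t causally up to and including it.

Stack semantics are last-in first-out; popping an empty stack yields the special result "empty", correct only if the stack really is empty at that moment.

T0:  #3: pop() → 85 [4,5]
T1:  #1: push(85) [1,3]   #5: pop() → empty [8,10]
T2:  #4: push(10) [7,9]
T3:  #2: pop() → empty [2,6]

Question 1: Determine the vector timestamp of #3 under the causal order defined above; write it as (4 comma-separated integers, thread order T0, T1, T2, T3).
invoked at 2, #2 has no predecessors; its own T3 bump gives (0, 0, 0, 1)
invoked at 7, #4 has no predecessors; its own T2 bump gives (0, 0, 1, 0)
invoked at 1, #1 has no predecessors; its own T1 bump gives (0, 1, 0, 0)
from VC(#1)=(0, 1, 0, 0), #5 (invoked 8) maxes components and bumps T1 → (0, 2, 0, 0)
from VC(#1)=(0, 1, 0, 0), #3 (invoked 4) maxes components and bumps T0 → (1, 1, 0, 0)
target: VC(#3) = (1, 1, 0, 0)

(1, 1, 0, 0)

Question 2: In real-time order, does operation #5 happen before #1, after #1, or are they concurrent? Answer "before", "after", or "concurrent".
#5 spans [8,10], #1 spans [1,3]
resp(#1)=3 < inv(#5)=8

after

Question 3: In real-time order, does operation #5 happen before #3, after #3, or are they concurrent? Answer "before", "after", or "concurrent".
#5 spans [8,10], #3 spans [4,5]
resp(#3)=5 < inv(#5)=8

after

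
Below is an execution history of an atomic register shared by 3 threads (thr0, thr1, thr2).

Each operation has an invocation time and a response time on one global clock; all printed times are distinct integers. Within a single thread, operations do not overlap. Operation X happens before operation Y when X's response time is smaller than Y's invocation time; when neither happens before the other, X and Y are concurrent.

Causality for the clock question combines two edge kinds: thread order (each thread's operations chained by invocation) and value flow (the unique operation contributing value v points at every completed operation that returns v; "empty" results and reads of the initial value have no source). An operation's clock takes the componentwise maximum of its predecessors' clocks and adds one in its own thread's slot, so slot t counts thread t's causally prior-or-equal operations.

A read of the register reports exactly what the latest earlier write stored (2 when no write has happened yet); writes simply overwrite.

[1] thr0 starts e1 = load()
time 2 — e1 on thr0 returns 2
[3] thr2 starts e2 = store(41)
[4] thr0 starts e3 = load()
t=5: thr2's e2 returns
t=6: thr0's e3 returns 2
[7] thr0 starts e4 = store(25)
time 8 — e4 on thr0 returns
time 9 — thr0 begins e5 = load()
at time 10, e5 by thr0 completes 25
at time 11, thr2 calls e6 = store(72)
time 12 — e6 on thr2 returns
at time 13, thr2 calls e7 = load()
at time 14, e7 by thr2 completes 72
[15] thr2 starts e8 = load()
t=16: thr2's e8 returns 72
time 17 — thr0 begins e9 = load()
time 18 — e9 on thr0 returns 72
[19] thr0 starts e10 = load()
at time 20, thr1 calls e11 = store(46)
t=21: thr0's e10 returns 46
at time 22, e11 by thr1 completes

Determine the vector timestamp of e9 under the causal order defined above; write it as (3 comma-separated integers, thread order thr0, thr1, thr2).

e2, invoked 3, has no incoming edges; only thr2's bump applies → (0, 0, 1)
e11, invoked 20, has no incoming edges; only thr1's bump applies → (0, 1, 0)
e1, invoked 1, has no incoming edges; only thr0's bump applies → (1, 0, 0)
e6 (invocation 11): componentwise max over VC(e2)=(0, 0, 1), +1 at thr2, giving (0, 0, 2)
e3 (invocation 4): componentwise max over VC(e1)=(1, 0, 0), +1 at thr0, giving (2, 0, 0)
e7 (invocation 13): componentwise max over VC(e6)=(0, 0, 2), +1 at thr2, giving (0, 0, 3)
e4 (invocation 7): componentwise max over VC(e3)=(2, 0, 0), +1 at thr0, giving (3, 0, 0)
e8 (invocation 15): componentwise max over VC(e6)=(0, 0, 2), VC(e7)=(0, 0, 3), +1 at thr2, giving (0, 0, 4)
e5 (invocation 9): componentwise max over VC(e4)=(3, 0, 0), +1 at thr0, giving (4, 0, 0)
e9 (invocation 17): componentwise max over VC(e5)=(4, 0, 0), VC(e6)=(0, 0, 2), +1 at thr0, giving (5, 0, 2)
e10 (invocation 19): componentwise max over VC(e9)=(5, 0, 2), VC(e11)=(0, 1, 0), +1 at thr0, giving (6, 1, 2)
target: VC(e9) = (5, 0, 2)

(5, 0, 2)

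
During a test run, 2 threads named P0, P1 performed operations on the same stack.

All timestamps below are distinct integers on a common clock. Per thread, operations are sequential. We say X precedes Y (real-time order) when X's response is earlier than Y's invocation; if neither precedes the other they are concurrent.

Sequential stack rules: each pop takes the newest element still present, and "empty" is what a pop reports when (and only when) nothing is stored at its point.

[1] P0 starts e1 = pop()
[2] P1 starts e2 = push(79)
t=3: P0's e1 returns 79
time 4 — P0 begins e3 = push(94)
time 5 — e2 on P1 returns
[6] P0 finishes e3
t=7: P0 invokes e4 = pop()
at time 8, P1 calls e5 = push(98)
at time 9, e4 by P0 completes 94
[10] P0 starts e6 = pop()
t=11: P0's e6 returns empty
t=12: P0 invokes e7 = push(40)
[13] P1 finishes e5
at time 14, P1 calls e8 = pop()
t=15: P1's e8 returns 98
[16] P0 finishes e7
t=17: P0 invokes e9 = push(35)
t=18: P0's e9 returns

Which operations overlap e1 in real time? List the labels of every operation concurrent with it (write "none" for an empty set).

e2

overlap test against e1 [1,3]: concurrent iff the interval meets 1..3
e2 [2,5]: concurrent
e3 [4,6]: after
e4 [7,9]: after
e5 [8,13]: after
e6 [10,11]: after
e7 [12,16]: after
e8 [14,15]: after
e9 [17,18]: after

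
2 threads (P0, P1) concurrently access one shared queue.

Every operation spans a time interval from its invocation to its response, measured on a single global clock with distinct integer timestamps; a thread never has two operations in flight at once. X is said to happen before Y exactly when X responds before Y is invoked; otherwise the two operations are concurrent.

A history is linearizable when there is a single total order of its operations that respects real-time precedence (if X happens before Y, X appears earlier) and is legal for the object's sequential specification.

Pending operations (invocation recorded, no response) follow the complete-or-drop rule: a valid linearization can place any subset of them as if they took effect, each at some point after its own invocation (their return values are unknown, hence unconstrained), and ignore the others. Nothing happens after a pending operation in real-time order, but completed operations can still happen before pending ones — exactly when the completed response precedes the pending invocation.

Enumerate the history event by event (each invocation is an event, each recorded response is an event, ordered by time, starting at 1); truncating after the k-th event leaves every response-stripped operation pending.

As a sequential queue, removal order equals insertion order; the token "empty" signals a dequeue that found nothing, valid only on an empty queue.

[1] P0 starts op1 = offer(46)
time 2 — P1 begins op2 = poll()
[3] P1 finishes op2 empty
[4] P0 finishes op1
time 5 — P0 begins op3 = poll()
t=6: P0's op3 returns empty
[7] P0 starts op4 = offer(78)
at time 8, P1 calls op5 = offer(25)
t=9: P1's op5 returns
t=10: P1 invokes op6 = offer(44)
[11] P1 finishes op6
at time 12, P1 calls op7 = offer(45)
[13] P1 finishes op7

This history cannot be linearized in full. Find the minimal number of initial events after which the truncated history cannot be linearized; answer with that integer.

one valid order for events 1..5 is op2, op1:
step 1: op2 poll() → empty — queue <>
step 2: op1 offer(46) — queue <46>
once event 6 joins (op3's response, time 6), exhaustive search finds no witness
sample order op1, op2, op3 stalls at step 2 — op2 poll() → empty has no legal effect
sample order op2, op1, op3 stalls at step 3 — op3 poll() → empty has no legal effect

6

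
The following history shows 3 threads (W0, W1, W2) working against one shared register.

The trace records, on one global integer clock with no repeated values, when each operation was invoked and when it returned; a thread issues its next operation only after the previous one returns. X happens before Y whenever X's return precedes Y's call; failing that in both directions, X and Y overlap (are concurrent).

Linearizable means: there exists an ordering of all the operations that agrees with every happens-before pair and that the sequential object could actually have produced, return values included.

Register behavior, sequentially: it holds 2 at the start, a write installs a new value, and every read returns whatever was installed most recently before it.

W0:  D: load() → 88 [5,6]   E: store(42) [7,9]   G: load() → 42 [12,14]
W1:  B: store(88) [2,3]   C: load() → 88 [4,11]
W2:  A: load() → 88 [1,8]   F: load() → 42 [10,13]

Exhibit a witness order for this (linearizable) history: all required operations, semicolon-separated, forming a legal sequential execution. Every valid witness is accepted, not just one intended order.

1. B store(88), leaving value 88
2. A load() → 88, leaving value 88
3. C load() → 88, leaving value 88
4. D load() → 88, leaving value 88
5. E store(42), leaving value 42
6. F load() → 42, leaving value 42
7. G load() → 42, leaving value 42

B; A; C; D; E; F; G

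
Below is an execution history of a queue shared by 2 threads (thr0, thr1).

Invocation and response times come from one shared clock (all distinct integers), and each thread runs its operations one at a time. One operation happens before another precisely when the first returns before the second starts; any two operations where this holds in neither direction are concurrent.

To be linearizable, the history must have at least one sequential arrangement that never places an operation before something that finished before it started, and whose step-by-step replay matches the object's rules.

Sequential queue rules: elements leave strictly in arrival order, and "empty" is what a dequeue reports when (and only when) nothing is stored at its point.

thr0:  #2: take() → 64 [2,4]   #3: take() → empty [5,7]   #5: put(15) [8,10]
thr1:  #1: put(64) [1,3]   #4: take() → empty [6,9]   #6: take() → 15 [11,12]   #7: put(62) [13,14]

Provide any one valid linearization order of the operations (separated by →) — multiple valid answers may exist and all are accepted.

#1 → #2 → #3 → #4 → #5 → #6 → #7

1. #1 put(64), leaving queue <64>
2. #2 take() → 64, leaving queue <>
3. #3 take() → empty, leaving queue <>
4. #4 take() → empty, leaving queue <>
5. #5 put(15), leaving queue <15>
6. #6 take() → 15, leaving queue <>
7. #7 put(62), leaving queue <62>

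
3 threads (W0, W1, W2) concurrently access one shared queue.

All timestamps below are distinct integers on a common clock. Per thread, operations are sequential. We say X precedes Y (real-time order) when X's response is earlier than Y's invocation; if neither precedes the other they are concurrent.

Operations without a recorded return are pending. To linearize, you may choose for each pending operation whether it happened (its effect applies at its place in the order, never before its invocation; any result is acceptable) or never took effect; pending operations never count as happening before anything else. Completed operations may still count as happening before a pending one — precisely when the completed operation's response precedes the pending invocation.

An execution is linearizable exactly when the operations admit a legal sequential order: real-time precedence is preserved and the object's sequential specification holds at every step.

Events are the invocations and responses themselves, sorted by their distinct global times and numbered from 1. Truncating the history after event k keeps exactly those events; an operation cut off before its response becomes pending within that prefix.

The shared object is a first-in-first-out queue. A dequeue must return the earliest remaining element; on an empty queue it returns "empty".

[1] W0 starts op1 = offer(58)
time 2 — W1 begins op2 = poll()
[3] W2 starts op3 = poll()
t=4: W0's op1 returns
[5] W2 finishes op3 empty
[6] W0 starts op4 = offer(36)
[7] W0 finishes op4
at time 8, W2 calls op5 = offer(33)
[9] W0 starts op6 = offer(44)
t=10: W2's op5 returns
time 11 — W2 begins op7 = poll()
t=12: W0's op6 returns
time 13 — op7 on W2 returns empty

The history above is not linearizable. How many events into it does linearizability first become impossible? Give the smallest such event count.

13

events 1..12 are linearizable; a witness order is op1, op2, op3, op4, op5, op6:
1. op1 offer(58), leaving queue <58>
2. op2 poll() (pending, included), leaving queue <>
3. op3 poll() → empty, leaving queue <>
4. op4 offer(36), leaving queue <36>
5. op5 offer(33), leaving queue <36,33>
6. op6 offer(44), leaving queue <36,33,44>
at event 13 (op7's time-13 response) nothing linearizes any more
no completion choice of the 1 pending operation (op2) rescues it — every subset was tried
e.g. op1, op3, op4, op5, op6, op7 (pending dropped): illegal at step 2, since op3 poll() → empty cannot apply there
e.g. op1, op3, op4, op5, op7, op6 (pending dropped): illegal at step 2, since op3 poll() → empty cannot apply there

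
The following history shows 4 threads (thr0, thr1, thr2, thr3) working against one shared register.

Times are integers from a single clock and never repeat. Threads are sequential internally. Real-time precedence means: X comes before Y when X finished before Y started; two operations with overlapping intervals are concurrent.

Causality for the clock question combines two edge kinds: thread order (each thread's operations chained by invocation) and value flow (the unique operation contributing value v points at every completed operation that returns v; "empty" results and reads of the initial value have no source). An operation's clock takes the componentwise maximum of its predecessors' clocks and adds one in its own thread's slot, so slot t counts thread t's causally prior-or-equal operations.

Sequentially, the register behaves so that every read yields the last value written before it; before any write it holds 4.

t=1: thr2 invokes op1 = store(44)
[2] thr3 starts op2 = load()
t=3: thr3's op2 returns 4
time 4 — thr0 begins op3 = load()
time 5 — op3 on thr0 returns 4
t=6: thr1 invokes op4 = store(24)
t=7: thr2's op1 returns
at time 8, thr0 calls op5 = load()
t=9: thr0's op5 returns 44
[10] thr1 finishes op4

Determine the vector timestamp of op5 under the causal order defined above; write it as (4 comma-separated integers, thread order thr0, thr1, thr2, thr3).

(2, 0, 1, 0)

no predecessors for op2 (invoked 2): thr3 increments from zero → (0, 0, 0, 1)
no predecessors for op1 (invoked 1): thr2 increments from zero → (0, 0, 1, 0)
no predecessors for op4 (invoked 6): thr1 increments from zero → (0, 1, 0, 0)
no predecessors for op3 (invoked 4): thr0 increments from zero → (1, 0, 0, 0)
op5, invoked 8, takes VC(op1)=(0, 0, 1, 0), VC(op3)=(1, 0, 0, 0) under max, adds 1 for thr0 → (2, 0, 1, 0)
target: VC(op5) = (2, 0, 1, 0)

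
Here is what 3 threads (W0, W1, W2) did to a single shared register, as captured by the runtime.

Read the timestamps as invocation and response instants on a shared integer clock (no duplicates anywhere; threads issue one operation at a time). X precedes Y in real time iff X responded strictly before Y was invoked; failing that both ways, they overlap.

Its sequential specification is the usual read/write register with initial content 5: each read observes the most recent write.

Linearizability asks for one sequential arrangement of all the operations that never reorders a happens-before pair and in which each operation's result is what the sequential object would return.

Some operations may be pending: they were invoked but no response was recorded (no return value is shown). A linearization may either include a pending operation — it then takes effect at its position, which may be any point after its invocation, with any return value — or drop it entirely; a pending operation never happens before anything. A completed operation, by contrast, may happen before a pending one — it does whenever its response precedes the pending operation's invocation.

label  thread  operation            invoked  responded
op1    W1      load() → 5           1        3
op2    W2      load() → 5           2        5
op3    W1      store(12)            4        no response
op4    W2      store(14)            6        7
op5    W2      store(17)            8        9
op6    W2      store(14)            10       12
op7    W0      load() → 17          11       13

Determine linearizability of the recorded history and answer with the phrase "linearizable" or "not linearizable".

witness order: op1, op2, op3, op4, op5, op7, op6
1. op1 load() → 5, leaving value 5
2. op2 load() → 5, leaving value 5
3. op3 store(12) (pending, included), leaving value 12
4. op4 store(14), leaving value 14
5. op5 store(17), leaving value 17
6. op7 load() → 17, leaving value 17
7. op6 store(14), leaving value 14

linearizable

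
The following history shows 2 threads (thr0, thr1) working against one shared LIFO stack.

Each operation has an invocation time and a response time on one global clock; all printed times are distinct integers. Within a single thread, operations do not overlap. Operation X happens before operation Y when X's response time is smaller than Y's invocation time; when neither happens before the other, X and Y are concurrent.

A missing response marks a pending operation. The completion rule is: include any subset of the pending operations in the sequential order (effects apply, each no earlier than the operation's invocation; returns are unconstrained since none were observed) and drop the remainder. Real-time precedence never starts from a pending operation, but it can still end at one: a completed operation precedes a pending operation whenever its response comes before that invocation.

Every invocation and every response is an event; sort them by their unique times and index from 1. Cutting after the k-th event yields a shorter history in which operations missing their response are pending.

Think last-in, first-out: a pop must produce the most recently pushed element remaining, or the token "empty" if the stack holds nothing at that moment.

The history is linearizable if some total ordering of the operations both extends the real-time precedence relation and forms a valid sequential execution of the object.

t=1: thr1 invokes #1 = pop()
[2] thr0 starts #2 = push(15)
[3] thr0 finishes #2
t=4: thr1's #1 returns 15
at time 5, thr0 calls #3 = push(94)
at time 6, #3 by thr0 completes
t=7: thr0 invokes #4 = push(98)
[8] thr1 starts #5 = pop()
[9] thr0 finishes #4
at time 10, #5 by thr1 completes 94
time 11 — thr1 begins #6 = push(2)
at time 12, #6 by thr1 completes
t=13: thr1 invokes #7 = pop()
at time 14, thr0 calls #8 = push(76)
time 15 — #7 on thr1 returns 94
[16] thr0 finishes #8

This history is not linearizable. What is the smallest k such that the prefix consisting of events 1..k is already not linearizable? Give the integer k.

events 1..14 are still linearizable — one witness is #2, #1, #3, #5, #4, #6:
1. #2 push(15), leaving stack <15>
2. #1 pop() → 15, leaving stack <>
3. #3 push(94), leaving stack <94>
4. #5 pop() → 94, leaving stack <>
5. #4 push(98), leaving stack <98>
6. #6 push(2), leaving stack <98,2>
once event 15 joins (#7's response, time 15), exhaustive search finds no witness
including or dropping the 1 pending operation (#8) in any combination fails
one such order, #1, #2, #3, #4, #5, #6, #7 (pending dropped), breaks at step 1 where #1 pop() → 15 is illegal
one such order, #1, #2, #3, #5, #4, #6, #7 (pending dropped), breaks at step 1 where #1 pop() → 15 is illegal

15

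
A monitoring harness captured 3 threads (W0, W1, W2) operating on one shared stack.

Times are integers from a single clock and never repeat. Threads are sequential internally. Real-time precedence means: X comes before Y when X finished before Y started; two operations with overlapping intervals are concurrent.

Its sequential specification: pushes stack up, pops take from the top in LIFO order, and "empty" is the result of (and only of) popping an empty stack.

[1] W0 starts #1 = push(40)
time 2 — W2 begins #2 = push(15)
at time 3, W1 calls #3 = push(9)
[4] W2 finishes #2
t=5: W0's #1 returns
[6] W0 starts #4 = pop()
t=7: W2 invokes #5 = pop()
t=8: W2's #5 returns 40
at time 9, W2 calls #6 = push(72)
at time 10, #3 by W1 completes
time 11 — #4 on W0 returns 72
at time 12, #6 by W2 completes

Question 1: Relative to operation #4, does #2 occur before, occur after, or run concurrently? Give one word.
#2 spans [2,4], #4 spans [6,11]
resp(#2)=4 < inv(#4)=6

before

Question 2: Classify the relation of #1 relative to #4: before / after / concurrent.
#1 spans [1,5], #4 spans [6,11]
resp(#1)=5 < inv(#4)=6

before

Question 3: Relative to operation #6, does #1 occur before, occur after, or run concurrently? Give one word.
#1 spans [1,5], #6 spans [9,12]
resp(#1)=5 < inv(#6)=9

before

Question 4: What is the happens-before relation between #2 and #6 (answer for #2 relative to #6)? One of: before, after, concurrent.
#2 spans [2,4], #6 spans [9,12]
resp(#2)=4 < inv(#6)=9

before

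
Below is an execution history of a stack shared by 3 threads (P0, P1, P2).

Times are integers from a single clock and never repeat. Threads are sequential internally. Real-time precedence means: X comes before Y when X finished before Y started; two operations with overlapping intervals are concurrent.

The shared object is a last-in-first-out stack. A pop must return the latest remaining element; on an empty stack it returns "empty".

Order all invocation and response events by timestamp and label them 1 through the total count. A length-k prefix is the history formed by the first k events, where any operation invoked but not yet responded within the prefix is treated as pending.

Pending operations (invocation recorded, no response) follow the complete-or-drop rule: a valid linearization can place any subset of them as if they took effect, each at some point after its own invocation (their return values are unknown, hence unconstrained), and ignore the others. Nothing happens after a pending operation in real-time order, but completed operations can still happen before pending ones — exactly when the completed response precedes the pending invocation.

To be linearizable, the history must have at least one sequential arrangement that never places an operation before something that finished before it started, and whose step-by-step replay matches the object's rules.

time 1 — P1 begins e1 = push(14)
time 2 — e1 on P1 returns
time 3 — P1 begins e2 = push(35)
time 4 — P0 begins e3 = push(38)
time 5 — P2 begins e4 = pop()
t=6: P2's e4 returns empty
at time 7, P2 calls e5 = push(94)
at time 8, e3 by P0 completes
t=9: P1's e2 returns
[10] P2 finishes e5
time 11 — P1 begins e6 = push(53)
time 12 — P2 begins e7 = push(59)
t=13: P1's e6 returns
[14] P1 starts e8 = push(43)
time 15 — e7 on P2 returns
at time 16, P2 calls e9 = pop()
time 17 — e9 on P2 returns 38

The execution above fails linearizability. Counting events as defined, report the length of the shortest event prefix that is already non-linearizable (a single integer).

events 1..5 are linearizable, e.g. via e1:
1. e1 push(14), leaving stack <14>
with event 6 included (e4 responding at time 6), all real-time-consistent orders fail
no escape via the 2 pending operations (e2, e3): every completion choice fails
sample order e1, e4 (pending dropped) stalls at step 2 — e4 pop() → empty has no legal effect

6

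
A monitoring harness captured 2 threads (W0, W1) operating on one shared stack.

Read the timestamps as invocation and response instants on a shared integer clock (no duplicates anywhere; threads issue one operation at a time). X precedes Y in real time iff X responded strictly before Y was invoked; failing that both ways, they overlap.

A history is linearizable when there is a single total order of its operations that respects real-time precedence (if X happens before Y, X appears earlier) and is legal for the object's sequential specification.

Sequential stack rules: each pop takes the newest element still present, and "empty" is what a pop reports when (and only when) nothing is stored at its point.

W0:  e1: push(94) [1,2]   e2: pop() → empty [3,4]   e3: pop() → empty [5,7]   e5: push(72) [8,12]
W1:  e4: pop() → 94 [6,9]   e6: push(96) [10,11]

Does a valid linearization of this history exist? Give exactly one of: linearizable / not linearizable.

through event 3 a valid linearization exists; event 4 (e2 responding at time 4) ends that
the sole real-time-consistent order of 2 completed operations fails the stack replay
e.g. e1, e2: illegal at step 2, since e2 pop() → empty cannot apply there

not linearizable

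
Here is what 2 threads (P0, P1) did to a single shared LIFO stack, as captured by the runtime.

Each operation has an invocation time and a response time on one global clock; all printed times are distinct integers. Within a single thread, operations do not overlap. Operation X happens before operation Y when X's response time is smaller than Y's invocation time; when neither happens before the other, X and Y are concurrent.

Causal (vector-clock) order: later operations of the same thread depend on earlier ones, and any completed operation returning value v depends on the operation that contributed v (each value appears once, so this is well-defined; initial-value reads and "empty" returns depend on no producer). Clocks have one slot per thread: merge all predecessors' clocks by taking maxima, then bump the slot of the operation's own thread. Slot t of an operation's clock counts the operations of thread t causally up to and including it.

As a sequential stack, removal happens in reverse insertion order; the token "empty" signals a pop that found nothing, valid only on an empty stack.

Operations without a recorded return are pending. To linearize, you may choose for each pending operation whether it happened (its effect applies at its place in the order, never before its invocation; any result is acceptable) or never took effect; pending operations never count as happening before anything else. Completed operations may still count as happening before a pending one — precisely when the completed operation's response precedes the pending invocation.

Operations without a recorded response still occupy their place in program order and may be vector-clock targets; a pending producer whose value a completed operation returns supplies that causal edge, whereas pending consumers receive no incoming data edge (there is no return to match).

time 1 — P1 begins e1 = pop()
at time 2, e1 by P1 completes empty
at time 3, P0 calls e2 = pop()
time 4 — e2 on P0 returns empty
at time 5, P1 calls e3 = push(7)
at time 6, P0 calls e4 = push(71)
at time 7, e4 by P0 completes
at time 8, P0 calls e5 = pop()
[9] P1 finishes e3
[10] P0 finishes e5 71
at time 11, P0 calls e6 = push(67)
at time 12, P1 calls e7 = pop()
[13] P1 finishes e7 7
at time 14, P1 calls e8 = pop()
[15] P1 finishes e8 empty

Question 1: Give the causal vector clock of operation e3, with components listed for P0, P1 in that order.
Answer: (0, 2)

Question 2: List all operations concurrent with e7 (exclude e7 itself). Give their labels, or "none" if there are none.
Answer: e6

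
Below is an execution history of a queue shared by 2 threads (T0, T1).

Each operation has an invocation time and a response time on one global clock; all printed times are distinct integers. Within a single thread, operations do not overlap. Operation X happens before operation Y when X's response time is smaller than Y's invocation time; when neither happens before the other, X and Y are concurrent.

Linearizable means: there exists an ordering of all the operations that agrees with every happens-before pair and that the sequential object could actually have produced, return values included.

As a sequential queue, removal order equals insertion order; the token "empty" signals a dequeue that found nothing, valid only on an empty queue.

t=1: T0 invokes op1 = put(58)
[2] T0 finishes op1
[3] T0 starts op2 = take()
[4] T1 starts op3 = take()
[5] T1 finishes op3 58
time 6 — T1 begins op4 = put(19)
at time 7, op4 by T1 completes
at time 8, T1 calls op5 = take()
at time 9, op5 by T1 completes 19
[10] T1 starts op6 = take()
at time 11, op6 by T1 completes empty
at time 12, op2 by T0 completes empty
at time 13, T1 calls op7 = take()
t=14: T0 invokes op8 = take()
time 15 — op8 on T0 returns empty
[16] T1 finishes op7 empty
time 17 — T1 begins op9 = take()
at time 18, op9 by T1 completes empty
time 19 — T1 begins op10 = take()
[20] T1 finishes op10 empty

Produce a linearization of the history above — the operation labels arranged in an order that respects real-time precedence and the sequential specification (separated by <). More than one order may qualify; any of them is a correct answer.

op1 < op3 < op2 < op4 < op5 < op6 < op7 < op8 < op9 < op10

after step 1 (op1 put(58)): queue <58>
after step 2 (op3 take() → 58): queue <>
after step 3 (op2 take() → empty): queue <>
after step 4 (op4 put(19)): queue <19>
after step 5 (op5 take() → 19): queue <>
after step 6 (op6 take() → empty): queue <>
after step 7 (op7 take() → empty): queue <>
after step 8 (op8 take() → empty): queue <>
after step 9 (op9 take() → empty): queue <>
after step 10 (op10 take() → empty): queue <>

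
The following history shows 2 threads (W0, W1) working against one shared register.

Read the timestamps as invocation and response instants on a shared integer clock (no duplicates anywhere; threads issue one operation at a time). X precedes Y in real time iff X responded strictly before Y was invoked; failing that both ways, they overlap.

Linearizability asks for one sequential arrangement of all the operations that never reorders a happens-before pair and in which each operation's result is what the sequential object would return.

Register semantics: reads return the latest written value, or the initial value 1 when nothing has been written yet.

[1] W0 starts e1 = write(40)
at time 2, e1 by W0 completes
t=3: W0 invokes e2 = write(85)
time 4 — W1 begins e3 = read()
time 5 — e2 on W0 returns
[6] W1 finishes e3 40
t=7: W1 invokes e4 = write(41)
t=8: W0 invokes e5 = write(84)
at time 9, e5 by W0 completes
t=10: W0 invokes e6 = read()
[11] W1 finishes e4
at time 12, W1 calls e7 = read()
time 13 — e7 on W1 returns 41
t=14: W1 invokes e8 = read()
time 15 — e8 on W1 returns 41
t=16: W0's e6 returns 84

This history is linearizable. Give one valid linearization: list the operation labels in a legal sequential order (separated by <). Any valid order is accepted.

e1 < e3 < e2 < e5 < e6 < e4 < e7 < e8

step 1: e1 write(40) — value 40
step 2: e3 read() → 40 — value 40
step 3: e2 write(85) — value 85
step 4: e5 write(84) — value 84
step 5: e6 read() → 84 — value 84
step 6: e4 write(41) — value 41
step 7: e7 read() → 41 — value 41
step 8: e8 read() → 41 — value 41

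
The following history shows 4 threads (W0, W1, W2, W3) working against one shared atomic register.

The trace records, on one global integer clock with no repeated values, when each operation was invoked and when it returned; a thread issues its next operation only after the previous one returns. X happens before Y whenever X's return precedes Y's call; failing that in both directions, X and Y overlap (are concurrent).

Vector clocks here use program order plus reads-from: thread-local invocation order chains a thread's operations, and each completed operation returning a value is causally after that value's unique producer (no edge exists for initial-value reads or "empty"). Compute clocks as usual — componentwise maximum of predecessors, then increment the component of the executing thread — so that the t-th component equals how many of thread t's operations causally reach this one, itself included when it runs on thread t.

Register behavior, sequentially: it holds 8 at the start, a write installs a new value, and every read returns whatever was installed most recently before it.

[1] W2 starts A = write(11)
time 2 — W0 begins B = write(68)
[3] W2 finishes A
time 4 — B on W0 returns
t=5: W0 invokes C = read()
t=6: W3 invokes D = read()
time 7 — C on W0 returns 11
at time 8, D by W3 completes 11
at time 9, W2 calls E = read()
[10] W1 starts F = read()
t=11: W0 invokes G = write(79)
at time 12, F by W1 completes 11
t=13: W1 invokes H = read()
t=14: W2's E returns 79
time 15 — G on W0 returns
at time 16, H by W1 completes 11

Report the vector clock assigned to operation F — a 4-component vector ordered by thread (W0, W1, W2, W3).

(0, 1, 1, 0)

invoked at 1, A has no predecessors; its own W2 bump gives (0, 0, 1, 0)
invoked at 2, B has no predecessors; its own W0 bump gives (1, 0, 0, 0)
merge at D (invoked 6): VC(A)=(0, 0, 1, 0), own-thread bump on W3 → (0, 0, 1, 1)
merge at F (invoked 10): VC(A)=(0, 0, 1, 0), own-thread bump on W1 → (0, 1, 1, 0)
merge at H (invoked 13): VC(A)=(0, 0, 1, 0), VC(F)=(0, 1, 1, 0), own-thread bump on W1 → (0, 2, 1, 0)
merge at C (invoked 5): VC(A)=(0, 0, 1, 0), VC(B)=(1, 0, 0, 0), own-thread bump on W0 → (2, 0, 1, 0)
merge at G (invoked 11): VC(C)=(2, 0, 1, 0), own-thread bump on W0 → (3, 0, 1, 0)
merge at E (invoked 9): VC(A)=(0, 0, 1, 0), VC(G)=(3, 0, 1, 0), own-thread bump on W2 → (3, 0, 2, 0)
target: VC(F) = (0, 1, 1, 0)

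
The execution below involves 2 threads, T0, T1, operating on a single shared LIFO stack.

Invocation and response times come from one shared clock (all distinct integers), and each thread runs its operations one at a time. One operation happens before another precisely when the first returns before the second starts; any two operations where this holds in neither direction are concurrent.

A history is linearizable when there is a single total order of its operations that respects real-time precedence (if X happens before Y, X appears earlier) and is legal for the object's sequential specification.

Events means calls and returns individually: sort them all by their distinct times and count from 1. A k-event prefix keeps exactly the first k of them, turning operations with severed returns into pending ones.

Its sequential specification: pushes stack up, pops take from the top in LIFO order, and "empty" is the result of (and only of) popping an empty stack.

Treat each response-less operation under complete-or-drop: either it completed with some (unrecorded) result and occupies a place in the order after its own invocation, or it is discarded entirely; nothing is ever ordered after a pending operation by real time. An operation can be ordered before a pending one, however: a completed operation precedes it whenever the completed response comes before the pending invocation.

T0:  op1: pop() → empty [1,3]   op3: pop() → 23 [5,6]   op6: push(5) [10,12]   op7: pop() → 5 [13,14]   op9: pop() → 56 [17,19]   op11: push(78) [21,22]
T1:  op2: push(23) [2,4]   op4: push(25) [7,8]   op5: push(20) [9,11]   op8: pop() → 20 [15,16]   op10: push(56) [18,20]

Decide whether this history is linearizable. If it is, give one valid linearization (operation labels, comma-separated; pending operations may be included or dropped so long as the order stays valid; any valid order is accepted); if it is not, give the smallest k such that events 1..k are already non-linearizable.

linearizable — witness: op1, op2, op3, op4, op5, op6, op7, op8, op10, op9, op11

step 1: op1 pop() → empty — stack <>
step 2: op2 push(23) — stack <23>
step 3: op3 pop() → 23 — stack <>
step 4: op4 push(25) — stack <25>
step 5: op5 push(20) — stack <25,20>
step 6: op6 push(5) — stack <25,20,5>
step 7: op7 pop() → 5 — stack <25,20>
step 8: op8 pop() → 20 — stack <25>
step 9: op10 push(56) — stack <25,56>
step 10: op9 pop() → 56 — stack <25>
step 11: op11 push(78) — stack <25,78>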